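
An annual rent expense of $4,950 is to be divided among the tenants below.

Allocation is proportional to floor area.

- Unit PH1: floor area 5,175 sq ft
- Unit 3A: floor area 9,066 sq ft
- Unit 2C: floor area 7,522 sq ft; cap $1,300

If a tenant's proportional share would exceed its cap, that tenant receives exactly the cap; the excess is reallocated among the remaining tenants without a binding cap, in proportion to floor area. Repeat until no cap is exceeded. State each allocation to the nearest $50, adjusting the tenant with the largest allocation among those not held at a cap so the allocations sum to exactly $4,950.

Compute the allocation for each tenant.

Unit PH1: $1,350; Unit 3A: $2,300; Unit 2C: $1,300

Floor area total: 21,763.
Pro-rata shares before constraints: Unit PH1 1,177.06; Unit 3A 2,062.06; Unit 2C 1,710.88.
Cap binds for Unit 2C ($1,300); residual $3,650 reallocated over remaining floor area 14,241.
Shares after redistribution: Unit PH1 1,326.36 → $1,350; Unit 3A 2,323.64 → $2,300.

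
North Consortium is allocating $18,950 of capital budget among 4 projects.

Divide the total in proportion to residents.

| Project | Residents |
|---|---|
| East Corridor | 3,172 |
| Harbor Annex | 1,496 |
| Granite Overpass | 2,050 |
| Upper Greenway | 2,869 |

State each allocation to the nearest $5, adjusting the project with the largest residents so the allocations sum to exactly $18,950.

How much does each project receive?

East Corridor: $6,275 | Harbor Annex: $2,955 | Granite Overpass: $4,050 | Upper Greenway: $5,670

Residents total: 9,587.
Pro-rata amounts: East Corridor 3,172/9,587 × $18,950 = 6,269.89; Harbor Annex 1,496/9,587 × $18,950 = 2,957.05; Granite Overpass 2,050/9,587 × $18,950 = 4,052.10; Upper Greenway 2,869/9,587 × $18,950 = 5,670.97.
At nearest $5: East Corridor $6,270; Harbor Annex $2,955; Granite Overpass $4,050; Upper Greenway $5,670. Sum = $18,945.
Difference $18,950 − $18,945 = +$5 applied to largest residents (East Corridor): East Corridor becomes $6,275.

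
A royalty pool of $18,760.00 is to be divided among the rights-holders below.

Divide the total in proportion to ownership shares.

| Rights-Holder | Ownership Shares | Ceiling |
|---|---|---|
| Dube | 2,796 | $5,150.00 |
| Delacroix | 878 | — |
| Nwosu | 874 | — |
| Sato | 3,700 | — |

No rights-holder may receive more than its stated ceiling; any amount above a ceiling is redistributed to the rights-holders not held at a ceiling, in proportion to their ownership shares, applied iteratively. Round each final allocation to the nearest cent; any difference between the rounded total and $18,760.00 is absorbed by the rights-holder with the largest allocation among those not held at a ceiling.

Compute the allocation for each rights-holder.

Dube: $5,150.00 | Delacroix: $2,191.78 | Nwosu: $2,181.79 | Sato: $9,236.43

Ownership shares total: 8,248.
Pro-rata shares before constraints: Dube 6,359.4762; Delacroix 1,997.0029; Nwosu 1,987.9049; Sato 8,415.6159.
Cap binds for Dube ($5,150.00); residual $13,610.00 reallocated over remaining ownership shares 5,452.
Shares after redistribution: Delacroix 2,191.7792 → $2,191.78; Nwosu 2,181.7938 → $2,181.79; Sato 9,236.4270 → $9,236.43.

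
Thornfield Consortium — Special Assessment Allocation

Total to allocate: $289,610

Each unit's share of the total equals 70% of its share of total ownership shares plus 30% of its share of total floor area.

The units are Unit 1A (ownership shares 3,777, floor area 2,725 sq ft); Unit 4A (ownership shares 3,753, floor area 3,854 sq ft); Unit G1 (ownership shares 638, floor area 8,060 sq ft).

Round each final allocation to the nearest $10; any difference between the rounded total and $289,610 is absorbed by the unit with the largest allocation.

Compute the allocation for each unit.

Ownership shares total 8,168; floor area total 14,639.
Combined weights (70% ownership shares + 30% floor area): Unit 1A 0.3795; Unit 4A 0.4006; Unit G1 0.2199.
Pro-rata amounts: Unit 1A 109,916.84; Unit 4A 116,021.82; Unit G1 63,671.34.
At nearest $10: Unit 1A $109,920; Unit 4A $116,020; Unit G1 $63,670. Sum = $289,610.
Sum already equals the total — no adjustment.

Unit 1A: $109,920 | Unit 4A: $116,020 | Unit G1: $63,670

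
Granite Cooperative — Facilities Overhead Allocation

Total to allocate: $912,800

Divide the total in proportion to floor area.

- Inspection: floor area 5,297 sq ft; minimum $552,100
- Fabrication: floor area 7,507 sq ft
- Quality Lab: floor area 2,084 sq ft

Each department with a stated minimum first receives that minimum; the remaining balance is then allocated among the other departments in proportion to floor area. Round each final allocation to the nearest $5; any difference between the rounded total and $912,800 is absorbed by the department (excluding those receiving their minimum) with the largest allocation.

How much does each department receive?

Inspection: $552,100; Fabrication: $282,325; Quality Lab: $78,375

Fund the minimums — Inspection $552,100. Residual $360,700.
Residual split over remaining floor area 9,591: Fabrication 282,324.56 → $282,325; Quality Lab 78,375.44 → $78,375.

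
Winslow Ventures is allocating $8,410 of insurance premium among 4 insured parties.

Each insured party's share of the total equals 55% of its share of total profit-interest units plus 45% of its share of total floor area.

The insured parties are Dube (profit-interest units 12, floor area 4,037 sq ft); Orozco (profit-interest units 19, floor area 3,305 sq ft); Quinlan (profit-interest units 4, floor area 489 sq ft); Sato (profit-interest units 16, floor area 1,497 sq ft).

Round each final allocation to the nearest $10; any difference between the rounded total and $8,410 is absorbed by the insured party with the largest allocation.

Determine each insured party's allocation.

Totals — profit-interest units 51, floor area 9,328.
Composite weights (55% profit-interest units + 45% floor area): Dube 0.3242; Orozco 0.3643; Quinlan 0.0667; Sato 0.2448.
Raw shares: Dube 2,726.22; Orozco 3,064.11; Quinlan 561.18; Sato 2,058.49.
After rounding ($10): Dube $2,730; Orozco $3,060; Quinlan $560; Sato $2,060. Sum = $8,410.
No rounding difference to absorb.

Dube: $2,730 · Orozco: $3,060 · Quinlan: $560 · Sato: $2,060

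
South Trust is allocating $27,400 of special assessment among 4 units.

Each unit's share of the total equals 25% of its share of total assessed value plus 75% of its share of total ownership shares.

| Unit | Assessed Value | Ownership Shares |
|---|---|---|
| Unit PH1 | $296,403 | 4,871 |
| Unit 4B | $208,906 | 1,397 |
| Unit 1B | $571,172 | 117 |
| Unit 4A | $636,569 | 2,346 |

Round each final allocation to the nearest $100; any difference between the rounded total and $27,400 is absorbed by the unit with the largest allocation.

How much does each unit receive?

Unit PH1: $12,600 | Unit 4B: $4,100 | Unit 1B: $2,600 | Unit 4A: $8,100

Totals — assessed value 1,713,050, ownership shares 8,731.
Composite weights (25% assessed value + 75% ownership shares): Unit PH1 0.4617; Unit 4B 0.1505; Unit 1B 0.0934; Unit 4A 0.2944.
Proportional shares: Unit PH1 12,650.02; Unit 4B 4,123.45; Unit 1B 2,559.34; Unit 4A 8,067.20.
After rounding ($100): Unit PH1 $12,700; Unit 4B $4,100; Unit 1B $2,600; Unit 4A $8,100. Sum = $27,500.
Difference $27,400 − $27,500 = −$100 applied to largest allocation (Unit PH1): Unit PH1 becomes $12,600.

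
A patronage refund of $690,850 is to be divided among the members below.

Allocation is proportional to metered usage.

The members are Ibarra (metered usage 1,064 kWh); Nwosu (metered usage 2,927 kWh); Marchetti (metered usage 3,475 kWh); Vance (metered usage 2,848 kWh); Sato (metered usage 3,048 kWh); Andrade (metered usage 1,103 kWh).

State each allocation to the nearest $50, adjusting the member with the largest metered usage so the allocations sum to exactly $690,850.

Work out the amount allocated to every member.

Metered usage total: 14,465.
Raw shares: Ibarra 1,064/14,465 × $690,850 = 50,816.76; Nwosu 2,927/14,465 × $690,850 = 139,793.84; Marchetti 3,475/14,465 × $690,850 = 165,966.38; Vance 2,848/14,465 × $690,850 = 136,020.80; Sato 3,048/14,465 × $690,850 = 145,572.82; Andrade 1,103/14,465 × $690,850 = 52,679.40.
After rounding ($50): Ibarra $50,800; Nwosu $139,800; Marchetti $165,950; Vance $136,000; Sato $145,550; Andrade $52,700. Sum = $690,800.
Difference $690,850 − $690,800 = +$50 applied to largest metered usage (Marchetti): Marchetti becomes $166,000.

Ibarra: $50,800; Nwosu: $139,800; Marchetti: $166,000; Vance: $136,000; Sato: $145,550; Andrade: $52,700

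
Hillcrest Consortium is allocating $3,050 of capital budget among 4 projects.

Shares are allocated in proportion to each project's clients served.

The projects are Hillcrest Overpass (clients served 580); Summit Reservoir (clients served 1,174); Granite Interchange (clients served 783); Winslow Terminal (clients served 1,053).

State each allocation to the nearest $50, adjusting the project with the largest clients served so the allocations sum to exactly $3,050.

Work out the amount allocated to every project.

Combined clients served = 580 + 1,174 + 783 + 1,053 = 3,590.
Raw shares: Hillcrest Overpass 492.76; Summit Reservoir 997.41; Granite Interchange 665.22; Winslow Terminal 894.61.
Rounded to nearest $50: Hillcrest Overpass $500; Summit Reservoir $1,000; Granite Interchange $650; Winslow Terminal $900. Sum = $3,050.
No rounding difference to absorb.

Hillcrest Overpass: $500 · Summit Reservoir: $1,000 · Granite Interchange: $650 · Winslow Terminal: $900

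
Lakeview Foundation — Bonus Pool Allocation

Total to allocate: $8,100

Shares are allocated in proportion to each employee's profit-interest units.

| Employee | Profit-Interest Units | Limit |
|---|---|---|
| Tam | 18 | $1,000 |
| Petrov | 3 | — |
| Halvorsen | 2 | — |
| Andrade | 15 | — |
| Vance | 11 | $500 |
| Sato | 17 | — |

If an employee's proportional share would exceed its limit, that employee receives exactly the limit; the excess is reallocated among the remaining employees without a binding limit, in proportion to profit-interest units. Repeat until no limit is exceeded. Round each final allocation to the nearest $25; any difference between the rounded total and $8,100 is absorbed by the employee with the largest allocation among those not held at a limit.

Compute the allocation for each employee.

Tam: $1,000 | Petrov: $525 | Halvorsen: $350 | Andrade: $2,675 | Vance: $500 | Sato: $3,050

Profit-interest units total: 66.
Pro-rata shares before constraints: Tam 2,209.09; Petrov 368.18; Halvorsen 245.45; Andrade 1,840.91; Vance 1,350.00; Sato 2,086.36.
Held at cap: Tam ($1,000), Vance ($500); residual $6,600 reallocated over remaining profit-interest units 37.
Remaining shares: Petrov 535.14 → $525; Halvorsen 356.76 → $350; Andrade 2,675.68 → $2,675; Sato 3,032.43 → $3,025.
Rounding difference +$25 applied to Sato → $3,050.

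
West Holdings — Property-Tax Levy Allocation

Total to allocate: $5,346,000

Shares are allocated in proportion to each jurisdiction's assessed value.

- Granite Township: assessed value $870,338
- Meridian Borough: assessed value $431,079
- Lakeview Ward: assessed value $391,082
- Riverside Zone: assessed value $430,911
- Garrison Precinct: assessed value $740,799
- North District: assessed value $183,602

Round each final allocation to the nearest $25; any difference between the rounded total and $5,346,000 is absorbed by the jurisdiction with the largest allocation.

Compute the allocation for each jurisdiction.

Granite Township: $1,526,600; Meridian Borough: $756,125; Lakeview Ward: $685,975; Riverside Zone: $755,850; Garrison Precinct: $1,299,400; North District: $322,050

Total assessed value = 3,047,811.
Proportional shares: Granite Township 870,338/3,047,811 × $5,346,000 = 1,526,612.69; Meridian Borough 431,079/3,047,811 × $5,346,000 = 756,132.30; Lakeview Ward 391,082/3,047,811 × $5,346,000 = 685,975.73; Riverside Zone 430,911/3,047,811 × $5,346,000 = 755,837.62; Garrison Precinct 740,799/3,047,811 × $5,346,000 = 1,299,395.35; North District 183,602/3,047,811 × $5,346,000 = 322,046.31.
After rounding ($25): Granite Township $1,526,625; Meridian Borough $756,125; Lakeview Ward $685,975; Riverside Zone $755,850; Garrison Precinct $1,299,400; North District $322,050. Sum = $5,346,025.
Difference $5,346,000 − $5,346,025 = −$25 applied to largest allocation (Granite Township): Granite Township becomes $1,526,600.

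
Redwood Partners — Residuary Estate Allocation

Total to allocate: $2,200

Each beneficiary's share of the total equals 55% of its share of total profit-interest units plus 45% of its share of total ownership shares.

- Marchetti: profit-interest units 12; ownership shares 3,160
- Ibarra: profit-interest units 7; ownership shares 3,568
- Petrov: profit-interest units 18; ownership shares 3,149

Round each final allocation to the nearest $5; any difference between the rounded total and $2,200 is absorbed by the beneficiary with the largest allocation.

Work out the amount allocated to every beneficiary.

Totals — profit-interest units 37, ownership shares 9,877.
Blended shares (55% profit-interest units + 45% ownership shares): Marchetti 0.3223; Ibarra 0.2666; Petrov 0.4110.
Pro-rata amounts: Marchetti 709.17; Ibarra 586.55; Petrov 904.28.
At nearest $5: Marchetti $710; Ibarra $585; Petrov $905. Sum = $2,200.
Sum already equals the total — no adjustment.

Marchetti: $710; Ibarra: $585; Petrov: $905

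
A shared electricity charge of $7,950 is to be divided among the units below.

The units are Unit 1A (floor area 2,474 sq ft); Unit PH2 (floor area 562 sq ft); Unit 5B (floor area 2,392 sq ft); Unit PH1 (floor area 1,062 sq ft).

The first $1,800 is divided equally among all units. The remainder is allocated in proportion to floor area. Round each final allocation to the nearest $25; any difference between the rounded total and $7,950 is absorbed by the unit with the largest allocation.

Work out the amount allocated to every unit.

First tranche $1,800 split equally: $450 each.
Remainder $6,150 by floor area (total 6,490): Unit 1A 2,344.39 → $2,350; Unit PH2 532.56 → $525; Unit 5B 2,266.69 → $2,275; Unit PH1 1,006.36 → $1,000.
Totals: Unit 1A $450 + $2,350 = $2,800; Unit PH2 $450 + $525 = $975; Unit 5B $450 + $2,275 = $2,725; Unit PH1 $450 + $1,000 = $1,450.

Unit 1A: $2,800; Unit PH2: $975; Unit 5B: $2,725; Unit PH1: $1,450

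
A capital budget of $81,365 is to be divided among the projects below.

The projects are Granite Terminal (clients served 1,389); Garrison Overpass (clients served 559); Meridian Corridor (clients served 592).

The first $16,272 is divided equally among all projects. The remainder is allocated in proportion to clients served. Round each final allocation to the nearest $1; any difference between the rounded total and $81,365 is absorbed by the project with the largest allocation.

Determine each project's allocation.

First tranche $16,272 split equally: $5,424 each.
Remainder $65,093 by clients served (total 2,540): Granite Terminal 35,596.13 → $35,596; Garrison Overpass 14,325.59 → $14,326; Meridian Corridor 15,171.28 → $15,171.
Totals: Granite Terminal $5,424 + $35,596 = $41,020; Garrison Overpass $5,424 + $14,326 = $19,750; Meridian Corridor $5,424 + $15,171 = $20,595.

Granite Terminal: $41,020; Garrison Overpass: $19,750; Meridian Corridor: $20,595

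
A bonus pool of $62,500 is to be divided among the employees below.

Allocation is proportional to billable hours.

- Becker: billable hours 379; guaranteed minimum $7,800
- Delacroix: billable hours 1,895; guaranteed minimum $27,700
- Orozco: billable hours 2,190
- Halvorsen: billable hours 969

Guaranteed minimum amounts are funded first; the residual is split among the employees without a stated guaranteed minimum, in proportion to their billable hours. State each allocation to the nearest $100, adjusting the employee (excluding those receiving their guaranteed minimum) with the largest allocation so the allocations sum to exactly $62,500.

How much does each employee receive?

Becker: $7,800; Delacroix: $27,700; Orozco: $18,700; Halvorsen: $8,300

Fund the minimums — Becker $7,800; Delacroix $27,700. Remaining pool $27,000.
Remaining pool split over remaining billable hours 3,159: Orozco 18,717.95 → $18,700; Halvorsen 8,282.05 → $8,300.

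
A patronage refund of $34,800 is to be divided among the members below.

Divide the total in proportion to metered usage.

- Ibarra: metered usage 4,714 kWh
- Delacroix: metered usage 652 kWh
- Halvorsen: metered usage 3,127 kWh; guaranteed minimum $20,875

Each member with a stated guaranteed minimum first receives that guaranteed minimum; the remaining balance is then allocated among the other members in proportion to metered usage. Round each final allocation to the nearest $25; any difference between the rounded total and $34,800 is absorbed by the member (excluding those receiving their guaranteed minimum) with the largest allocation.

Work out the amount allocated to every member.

Ibarra: $12,225 | Delacroix: $1,700 | Halvorsen: $20,875

Minimums first: Halvorsen $20,875. Balance $13,925.
Balance split over remaining metered usage 5,366: Ibarra 12,233.03 → $12,225; Delacroix 1,691.97 → $1,700.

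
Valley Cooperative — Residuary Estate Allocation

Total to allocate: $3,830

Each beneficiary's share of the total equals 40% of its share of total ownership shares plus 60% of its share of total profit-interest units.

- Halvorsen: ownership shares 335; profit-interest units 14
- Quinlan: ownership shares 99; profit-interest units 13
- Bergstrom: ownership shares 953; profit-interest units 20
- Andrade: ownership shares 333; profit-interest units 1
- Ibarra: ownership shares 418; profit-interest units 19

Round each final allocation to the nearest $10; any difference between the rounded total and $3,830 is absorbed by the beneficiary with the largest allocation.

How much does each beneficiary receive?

Halvorsen: $720 · Quinlan: $520 · Bergstrom: $1,370 · Andrade: $270 · Ibarra: $950

Totals — ownership shares 2,138, profit-interest units 67.
Composite weights (40% ownership shares + 60% profit-interest units): Halvorsen 0.1880; Quinlan 0.1349; Bergstrom 0.3574; Andrade 0.0713; Ibarra 0.2484.
Proportional shares: Halvorsen 720.23; Quinlan 516.82; Bergstrom 1,368.85; Andrade 272.91; Ibarra 951.19.
At nearest $10: Halvorsen $720; Quinlan $520; Bergstrom $1,370; Andrade $270; Ibarra $950. Sum = $3,830.
Rounded total matches; no reconciliation needed.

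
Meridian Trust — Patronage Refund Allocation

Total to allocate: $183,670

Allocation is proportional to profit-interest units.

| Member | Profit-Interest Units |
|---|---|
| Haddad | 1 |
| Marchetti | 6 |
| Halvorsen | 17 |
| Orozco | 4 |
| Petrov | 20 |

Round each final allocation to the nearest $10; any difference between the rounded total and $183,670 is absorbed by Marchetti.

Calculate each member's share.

Haddad: $3,830 | Marchetti: $22,950 | Halvorsen: $65,050 | Orozco: $15,310 | Petrov: $76,530

Sum of profit-interest units: 48.
Proportional shares: Haddad 1/48 × $183,670 = 3,826.46; Marchetti 6/48 × $183,670 = 22,958.75; Halvorsen 17/48 × $183,670 = 65,049.79; Orozco 4/48 × $183,670 = 15,305.83; Petrov 20/48 × $183,670 = 76,529.17.
At nearest $10: Haddad $3,830; Marchetti $22,960; Halvorsen $65,050; Orozco $15,310; Petrov $76,530. Sum = $183,680.
Difference $183,670 − $183,680 = −$10 applied to Marchetti: Marchetti becomes $22,950.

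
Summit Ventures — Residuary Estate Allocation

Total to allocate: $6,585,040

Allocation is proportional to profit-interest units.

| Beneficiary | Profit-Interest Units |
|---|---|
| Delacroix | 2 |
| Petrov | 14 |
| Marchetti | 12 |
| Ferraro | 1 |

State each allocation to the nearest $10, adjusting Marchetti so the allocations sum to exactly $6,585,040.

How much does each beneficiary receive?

Delacroix: $454,140; Petrov: $3,178,980; Marchetti: $2,724,850; Ferraro: $227,070

Combined profit-interest units = 29.
Proportional shares: Delacroix 2/29 × $6,585,040 = 454,140.69; Petrov 14/29 × $6,585,040 = 3,178,984.83; Marchetti 12/29 × $6,585,040 = 2,724,844.14; Ferraro 1/29 × $6,585,040 = 227,070.34.
After rounding ($10): Delacroix $454,140; Petrov $3,178,980; Marchetti $2,724,840; Ferraro $227,070. Sum = $6,585,030.
Difference $6,585,040 − $6,585,030 = +$10 applied to Marchetti: Marchetti becomes $2,724,850.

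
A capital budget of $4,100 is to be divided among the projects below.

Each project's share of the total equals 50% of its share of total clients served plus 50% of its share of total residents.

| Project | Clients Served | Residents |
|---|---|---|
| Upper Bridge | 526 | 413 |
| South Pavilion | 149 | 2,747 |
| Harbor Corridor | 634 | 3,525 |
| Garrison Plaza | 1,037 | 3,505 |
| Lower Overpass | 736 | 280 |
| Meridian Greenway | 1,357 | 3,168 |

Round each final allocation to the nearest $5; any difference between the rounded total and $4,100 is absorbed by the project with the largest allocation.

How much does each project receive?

Clients served total 4,439; residents total 13,638.
Combined weights (50% clients served + 50% residents): Upper Bridge 0.0744; South Pavilion 0.1175; Harbor Corridor 0.2006; Garrison Plaza 0.2453; Lower Overpass 0.0932; Meridian Greenway 0.2690.
Raw shares: Upper Bridge 305.00; South Pavilion 481.73; Harbor Corridor 822.65; Garrison Plaza 1,005.76; Lower Overpass 381.98; Meridian Greenway 1,102.88.
Rounded to nearest $5: Upper Bridge $305; South Pavilion $480; Harbor Corridor $825; Garrison Plaza $1,005; Lower Overpass $380; Meridian Greenway $1,105. Sum = $4,100.
No rounding difference to absorb.

Upper Bridge: $305 · South Pavilion: $480 · Harbor Corridor: $825 · Garrison Plaza: $1,005 · Lower Overpass: $380 · Meridian Greenway: $1,105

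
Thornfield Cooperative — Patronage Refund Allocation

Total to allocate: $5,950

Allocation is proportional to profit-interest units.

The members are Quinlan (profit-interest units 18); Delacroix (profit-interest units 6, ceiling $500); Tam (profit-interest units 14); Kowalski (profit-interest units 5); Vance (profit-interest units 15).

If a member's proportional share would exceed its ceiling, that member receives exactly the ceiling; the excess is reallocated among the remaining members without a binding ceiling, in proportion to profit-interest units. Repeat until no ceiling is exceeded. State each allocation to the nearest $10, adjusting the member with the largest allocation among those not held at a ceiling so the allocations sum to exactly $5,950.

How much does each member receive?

Quinlan: $1,890; Delacroix: $500; Tam: $1,470; Kowalski: $520; Vance: $1,570

Combined profit-interest units = 58.
Unconstrained shares: Quinlan 1,846.55; Delacroix 615.52; Tam 1,436.21; Kowalski 512.93; Vance 1,538.79.
Held at cap: Delacroix ($500); residual $5,450 reallocated over remaining profit-interest units 52.
Shares after redistribution: Quinlan 1,886.54 → $1,890; Tam 1,467.31 → $1,470; Kowalski 524.04 → $520; Vance 1,572.12 → $1,570.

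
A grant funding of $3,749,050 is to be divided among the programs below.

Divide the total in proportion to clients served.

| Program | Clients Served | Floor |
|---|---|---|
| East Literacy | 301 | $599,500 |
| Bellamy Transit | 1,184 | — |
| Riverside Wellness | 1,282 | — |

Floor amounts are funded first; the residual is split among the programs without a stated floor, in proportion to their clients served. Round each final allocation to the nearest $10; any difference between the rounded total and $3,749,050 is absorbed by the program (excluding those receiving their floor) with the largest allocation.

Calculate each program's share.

Minimums first: East Literacy $599,500. Balance $3,149,550.
Balance split over remaining clients served 2,466: Bellamy Transit 1,512,192.70 → $1,512,190; Riverside Wellness 1,637,357.30 → $1,637,360.

East Literacy: $599,500; Bellamy Transit: $1,512,190; Riverside Wellness: $1,637,360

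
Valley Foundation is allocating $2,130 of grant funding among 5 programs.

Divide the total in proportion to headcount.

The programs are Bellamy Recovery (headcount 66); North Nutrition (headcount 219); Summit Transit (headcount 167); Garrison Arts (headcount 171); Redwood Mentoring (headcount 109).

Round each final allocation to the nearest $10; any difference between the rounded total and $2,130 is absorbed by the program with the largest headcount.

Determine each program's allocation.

Bellamy Recovery: $190; North Nutrition: $630; Summit Transit: $490; Garrison Arts: $500; Redwood Mentoring: $320

Total headcount = 732.
Pro-rata amounts: Bellamy Recovery 66/732 × $2,130 = 192.05; North Nutrition 219/732 × $2,130 = 637.25; Summit Transit 167/732 × $2,130 = 485.94; Garrison Arts 171/732 × $2,130 = 497.58; Redwood Mentoring 109/732 × $2,130 = 317.17.
At nearest $10: Bellamy Recovery $190; North Nutrition $640; Summit Transit $490; Garrison Arts $500; Redwood Mentoring $320. Sum = $2,140.
Difference $2,130 − $2,140 = −$10 applied to largest headcount (North Nutrition): North Nutrition becomes $630.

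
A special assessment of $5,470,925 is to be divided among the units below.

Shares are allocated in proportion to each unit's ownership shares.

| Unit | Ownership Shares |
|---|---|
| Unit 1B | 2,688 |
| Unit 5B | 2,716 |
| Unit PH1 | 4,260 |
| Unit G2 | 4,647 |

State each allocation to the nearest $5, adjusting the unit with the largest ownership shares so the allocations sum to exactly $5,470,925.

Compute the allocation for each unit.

Ownership shares total: 2,688 + 2,716 + 4,260 + 4,647 = 14,311.
Proportional shares: Unit 1B 1,027,590.41; Unit 5B 1,038,294.48; Unit PH1 1,628,547.31; Unit G2 1,776,492.80.
At nearest $5: Unit 1B $1,027,590; Unit 5B $1,038,295; Unit PH1 $1,628,545; Unit G2 $1,776,495. Sum = $5,470,925.
No rounding difference to absorb.

Unit 1B: $1,027,590; Unit 5B: $1,038,295; Unit PH1: $1,628,545; Unit G2: $1,776,495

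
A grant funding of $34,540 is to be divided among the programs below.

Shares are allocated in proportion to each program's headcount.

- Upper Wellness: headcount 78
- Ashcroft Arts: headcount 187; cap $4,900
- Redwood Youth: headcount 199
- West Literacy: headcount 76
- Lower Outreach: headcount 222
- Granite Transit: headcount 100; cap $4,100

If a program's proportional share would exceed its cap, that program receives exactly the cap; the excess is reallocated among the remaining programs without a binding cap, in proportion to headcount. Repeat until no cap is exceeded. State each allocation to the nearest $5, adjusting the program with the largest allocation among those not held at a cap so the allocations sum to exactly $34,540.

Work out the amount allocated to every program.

Headcount total: 862.
Pro-rata shares before constraints: Upper Wellness 3,125.43; Ashcroft Arts 7,493.02; Redwood Youth 7,973.85; West Literacy 3,045.29; Lower Outreach 8,895.45; Granite Transit 4,006.96.
Held at cap: Ashcroft Arts ($4,900); residual $29,640 reallocated over remaining headcount 675.
Held at cap: Granite Transit ($4,100); residual $25,540 reallocated over remaining headcount 575.
Remaining shares: Upper Wellness 3,464.56 → $3,465; Redwood Youth 8,839.06 → $8,840; West Literacy 3,375.72 → $3,375; Lower Outreach 9,860.66 → $9,860.

Upper Wellness: $3,465; Ashcroft Arts: $4,900; Redwood Youth: $8,840; West Literacy: $3,375; Lower Outreach: $9,860; Granite Transit: $4,100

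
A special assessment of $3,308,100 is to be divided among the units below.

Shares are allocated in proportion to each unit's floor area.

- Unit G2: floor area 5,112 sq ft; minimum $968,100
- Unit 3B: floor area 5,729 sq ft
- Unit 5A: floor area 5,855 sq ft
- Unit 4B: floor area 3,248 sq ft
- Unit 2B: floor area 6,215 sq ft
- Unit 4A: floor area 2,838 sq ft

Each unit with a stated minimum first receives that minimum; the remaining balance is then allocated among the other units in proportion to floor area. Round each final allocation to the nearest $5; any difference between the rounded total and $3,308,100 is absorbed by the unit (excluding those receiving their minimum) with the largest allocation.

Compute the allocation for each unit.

Minimums first: Unit G2 $968,100. Balance $2,340,000.
Balance split over remaining floor area 23,885: Unit 3B 561,266.90 → $561,265; Unit 5A 573,611.05 → $573,610; Unit 4B 318,204.73 → $318,205; Unit 2B 608,880.05 → $608,880; Unit 4A 278,037.26 → $278,035.
Rounding difference +$5 applied to Unit 2B → $608,885.

Unit G2: $968,100 | Unit 3B: $561,265 | Unit 5A: $573,610 | Unit 4B: $318,205 | Unit 2B: $608,885 | Unit 4A: $278,035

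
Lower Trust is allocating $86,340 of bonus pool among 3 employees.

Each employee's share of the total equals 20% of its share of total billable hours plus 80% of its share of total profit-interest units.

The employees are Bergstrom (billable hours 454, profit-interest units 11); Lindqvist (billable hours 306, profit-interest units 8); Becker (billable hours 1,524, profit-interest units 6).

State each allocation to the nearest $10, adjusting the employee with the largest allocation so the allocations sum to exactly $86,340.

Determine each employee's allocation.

Bergstrom: $33,820 · Lindqvist: $24,420 · Becker: $28,100

Billable hours total 2,284; profit-interest units total 25.
Combined weights (20% billable hours + 80% profit-interest units): Bergstrom 0.3918; Lindqvist 0.2828; Becker 0.3255.
Raw shares: Bergstrom 33,824.11; Lindqvist 24,416.53; Becker 28,099.36.
Rounded to nearest $10: Bergstrom $33,820; Lindqvist $24,420; Becker $28,100. Sum = $86,340.
Rounded total matches; no reconciliation needed.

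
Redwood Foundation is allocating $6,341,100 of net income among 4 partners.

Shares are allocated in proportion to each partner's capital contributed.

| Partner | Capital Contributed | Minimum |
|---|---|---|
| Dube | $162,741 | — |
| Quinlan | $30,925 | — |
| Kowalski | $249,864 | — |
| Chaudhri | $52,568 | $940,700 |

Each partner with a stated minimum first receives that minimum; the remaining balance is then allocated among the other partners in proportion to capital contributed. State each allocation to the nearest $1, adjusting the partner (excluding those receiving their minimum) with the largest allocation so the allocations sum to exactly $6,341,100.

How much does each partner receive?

Dube: $1,981,527 · Quinlan: $376,541 · Kowalski: $3,042,332 · Chaudhri: $940,700

Minimums first: Chaudhri $940,700. Balance $5,400,400.
Balance split over remaining capital contributed 443,530: Dube 1,981,526.61 → $1,981,527; Quinlan 376,541.32 → $376,541; Kowalski 3,042,332.08 → $3,042,332.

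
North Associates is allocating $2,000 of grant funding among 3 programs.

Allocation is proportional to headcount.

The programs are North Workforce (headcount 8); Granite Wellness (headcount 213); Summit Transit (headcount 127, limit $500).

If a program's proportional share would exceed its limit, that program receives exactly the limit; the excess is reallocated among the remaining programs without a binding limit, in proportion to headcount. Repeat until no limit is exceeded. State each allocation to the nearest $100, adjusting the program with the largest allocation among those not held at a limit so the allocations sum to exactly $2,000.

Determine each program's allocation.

Combined headcount = 348.
Pro-rata shares before constraints: North Workforce 45.98; Granite Wellness 1,224.14; Summit Transit 729.89.
Cap binds for Summit Transit ($500); remaining pool $1,500 reallocated over remaining headcount 221.
Redistributed shares: North Workforce 54.30 → $100; Granite Wellness 1,445.70 → $1,400.

North Workforce: $100 · Granite Wellness: $1,400 · Summit Transit: $500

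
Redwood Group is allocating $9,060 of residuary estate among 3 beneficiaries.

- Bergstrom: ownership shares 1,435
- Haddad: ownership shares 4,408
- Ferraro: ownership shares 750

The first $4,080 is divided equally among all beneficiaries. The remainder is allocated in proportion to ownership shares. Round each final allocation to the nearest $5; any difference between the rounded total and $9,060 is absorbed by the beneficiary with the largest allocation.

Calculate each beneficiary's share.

Bergstrom: $2,445; Haddad: $4,690; Ferraro: $1,925

$4,080 shared equally gives $1,360 per beneficiary.
Remainder $4,980 by ownership shares (total 6,593): Bergstrom 1,083.92 → $1,085; Haddad 3,329.57 → $3,330; Ferraro 566.51 → $565.
Totals: Bergstrom $1,360 + $1,085 = $2,445; Haddad $1,360 + $3,330 = $4,690; Ferraro $1,360 + $565 = $1,925.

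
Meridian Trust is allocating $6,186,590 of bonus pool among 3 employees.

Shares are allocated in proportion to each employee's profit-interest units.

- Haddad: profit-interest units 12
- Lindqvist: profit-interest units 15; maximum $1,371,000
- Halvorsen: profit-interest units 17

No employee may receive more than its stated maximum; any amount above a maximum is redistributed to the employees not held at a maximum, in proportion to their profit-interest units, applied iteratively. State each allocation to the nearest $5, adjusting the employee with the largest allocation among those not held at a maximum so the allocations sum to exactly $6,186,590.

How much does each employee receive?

Profit-interest units total: 44.
Proportional shares (ignoring caps): Haddad 1,687,251.82; Lindqvist 2,109,064.77; Halvorsen 2,390,273.41.
Cap binds for Lindqvist ($1,371,000); balance $4,815,590 reallocated over remaining profit-interest units 29.
Remaining shares: Haddad 1,992,657.93 → $1,992,660; Halvorsen 2,822,932.07 → $2,822,930.

Haddad: $1,992,660 · Lindqvist: $1,371,000 · Halvorsen: $2,822,930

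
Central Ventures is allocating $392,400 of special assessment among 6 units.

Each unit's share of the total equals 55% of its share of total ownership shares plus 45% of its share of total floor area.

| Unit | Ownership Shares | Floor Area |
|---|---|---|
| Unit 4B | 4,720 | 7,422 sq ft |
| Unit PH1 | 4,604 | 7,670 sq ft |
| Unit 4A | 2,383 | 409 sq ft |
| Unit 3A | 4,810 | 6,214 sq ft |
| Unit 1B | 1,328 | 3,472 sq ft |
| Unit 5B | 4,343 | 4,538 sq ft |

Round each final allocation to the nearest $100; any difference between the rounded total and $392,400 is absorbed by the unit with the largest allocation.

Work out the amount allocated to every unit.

Ownership shares total 22,188; floor area total 29,725.
Combined weights (55% ownership shares + 45% floor area): Unit 4B 0.2294; Unit PH1 0.2302; Unit 4A 0.0653; Unit 3A 0.2133; Unit 1B 0.0855; Unit 5B 0.1764.
Unrounded shares: Unit 4B 90,000.92; Unit PH1 90,345.84; Unit 4A 25,608.80; Unit 3A 83,700.27; Unit 1B 33,542.55; Unit 5B 69,201.62.
At nearest $100: Unit 4B $90,000; Unit PH1 $90,300; Unit 4A $25,600; Unit 3A $83,700; Unit 1B $33,500; Unit 5B $69,200. Sum = $392,300.
Difference $392,400 − $392,300 = +$100 applied to largest allocation (Unit PH1): Unit PH1 becomes $90,400.

Unit 4B: $90,000 | Unit PH1: $90,400 | Unit 4A: $25,600 | Unit 3A: $83,700 | Unit 1B: $33,500 | Unit 5B: $69,200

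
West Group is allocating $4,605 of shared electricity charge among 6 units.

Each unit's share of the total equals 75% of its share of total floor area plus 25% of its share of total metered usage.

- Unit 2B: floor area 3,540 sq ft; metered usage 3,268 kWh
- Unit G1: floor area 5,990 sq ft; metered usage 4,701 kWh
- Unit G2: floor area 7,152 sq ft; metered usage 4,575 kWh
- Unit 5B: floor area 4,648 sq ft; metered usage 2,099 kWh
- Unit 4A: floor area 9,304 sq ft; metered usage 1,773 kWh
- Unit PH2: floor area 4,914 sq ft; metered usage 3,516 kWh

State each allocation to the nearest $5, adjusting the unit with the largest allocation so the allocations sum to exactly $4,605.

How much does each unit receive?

Unit 2B: $535 · Unit G1: $855 · Unit G2: $960 · Unit 5B: $575 · Unit 4A: $1,000 · Unit PH2: $680

Floor area total 35,548; metered usage total 19,932.
Composite weights (75% floor area + 25% metered usage): Unit 2B 0.1157; Unit G1 0.1853; Unit G2 0.2083; Unit 5B 0.1244; Unit 4A 0.2185; Unit PH2 0.1478.
Proportional shares: Unit 2B 532.69; Unit G1 853.50; Unit G2 959.12; Unit 5B 572.82; Unit 4A 1,006.36; Unit PH2 680.51.
At nearest $5: Unit 2B $535; Unit G1 $855; Unit G2 $960; Unit 5B $575; Unit 4A $1,005; Unit PH2 $680. Sum = $4,610.
Difference $4,605 − $4,610 = −$5 applied to largest allocation (Unit 4A): Unit 4A becomes $1,000.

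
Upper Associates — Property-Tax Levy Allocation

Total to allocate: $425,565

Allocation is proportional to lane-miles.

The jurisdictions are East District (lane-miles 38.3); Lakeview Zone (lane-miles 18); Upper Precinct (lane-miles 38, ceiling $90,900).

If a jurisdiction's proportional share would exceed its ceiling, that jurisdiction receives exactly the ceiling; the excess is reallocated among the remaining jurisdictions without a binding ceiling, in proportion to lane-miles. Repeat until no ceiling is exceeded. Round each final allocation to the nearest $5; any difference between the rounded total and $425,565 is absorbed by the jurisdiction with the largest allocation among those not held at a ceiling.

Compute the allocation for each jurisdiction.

Lane-miles total: 94.3.
Proportional shares (ignoring caps): East District 172,843.47; Lakeview Zone 81,231.92; Upper Precinct 171,489.61.
Capped: Upper Precinct ($90,900); residual $334,665 reallocated over remaining lane-miles 56.3.
Redistributed shares: East District 227,667.31 → $227,665; Lakeview Zone 106,997.69 → $107,000.

East District: $227,665 | Lakeview Zone: $107,000 | Upper Precinct: $90,900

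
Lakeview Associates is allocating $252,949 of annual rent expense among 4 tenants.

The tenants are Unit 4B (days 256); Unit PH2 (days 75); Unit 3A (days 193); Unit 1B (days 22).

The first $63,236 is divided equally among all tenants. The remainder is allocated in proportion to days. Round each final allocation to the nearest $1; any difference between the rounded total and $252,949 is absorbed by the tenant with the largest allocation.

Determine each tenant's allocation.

Equal tier: $63,236 ÷ 4 = $15,809 apiece.
Remainder $189,713 by days (total 546): Unit 4B 88,949.68 → $88,950; Unit PH2 26,059.48 → $26,059; Unit 3A 67,059.72 → $67,060; Unit 1B 7,644.11 → $7,644.
Totals: Unit 4B $15,809 + $88,950 = $104,759; Unit PH2 $15,809 + $26,059 = $41,868; Unit 3A $15,809 + $67,060 = $82,869; Unit 1B $15,809 + $7,644 = $23,453.

Unit 4B: $104,759 | Unit PH2: $41,868 | Unit 3A: $82,869 | Unit 1B: $23,453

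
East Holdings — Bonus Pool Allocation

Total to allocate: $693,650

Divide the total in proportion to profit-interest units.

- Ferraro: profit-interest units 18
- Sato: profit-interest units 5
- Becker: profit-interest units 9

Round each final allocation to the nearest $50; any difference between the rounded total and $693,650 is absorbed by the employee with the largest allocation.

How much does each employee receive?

Ferraro: $390,150; Sato: $108,400; Becker: $195,100

Sum of profit-interest units: 32.
Raw shares: Ferraro 18/32 × $693,650 = 390,178.12; Sato 5/32 × $693,650 = 108,382.81; Becker 9/32 × $693,650 = 195,089.06.
After rounding ($50): Ferraro $390,200; Sato $108,400; Becker $195,100. Sum = $693,700.
Difference $693,650 − $693,700 = −$50 applied to largest allocation (Ferraro): Ferraro becomes $390,150.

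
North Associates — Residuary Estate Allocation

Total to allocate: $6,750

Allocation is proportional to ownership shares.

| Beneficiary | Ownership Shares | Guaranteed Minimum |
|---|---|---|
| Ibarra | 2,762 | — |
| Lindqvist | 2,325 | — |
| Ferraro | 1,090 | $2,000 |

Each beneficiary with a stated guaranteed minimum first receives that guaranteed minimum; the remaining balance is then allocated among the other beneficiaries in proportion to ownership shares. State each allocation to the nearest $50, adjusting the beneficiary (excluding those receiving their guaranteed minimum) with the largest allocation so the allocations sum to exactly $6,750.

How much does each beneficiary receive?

Fund the minimums — Ferraro $2,000. Residual $4,750.
Residual split over remaining ownership shares 5,087: Ibarra 2,579.02 → $2,600; Lindqvist 2,170.98 → $2,150.

Ibarra: $2,600 · Lindqvist: $2,150 · Ferraro: $2,000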